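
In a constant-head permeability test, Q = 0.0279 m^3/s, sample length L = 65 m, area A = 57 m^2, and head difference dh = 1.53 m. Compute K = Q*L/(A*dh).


From K = Q*L / (A*dh):
Numerator: Q*L = 0.0279 * 65 = 1.8135.
Denominator: A*dh = 57 * 1.53 = 87.21.
K = 1.8135 / 87.21 = 0.020795 m/s.

0.020795


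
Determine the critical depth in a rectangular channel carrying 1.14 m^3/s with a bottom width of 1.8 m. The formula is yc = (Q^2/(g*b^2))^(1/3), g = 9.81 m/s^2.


Using yc = (Q^2 / (g * b^2))^(1/3):
Q^2 = 1.14^2 = 1.3.
g * b^2 = 9.81 * 1.8^2 = 9.81 * 3.24 = 31.78.
Q^2 / (g*b^2) = 1.3 / 31.78 = 0.0409.
yc = 0.0409^(1/3) = 0.3445 m.

0.3445


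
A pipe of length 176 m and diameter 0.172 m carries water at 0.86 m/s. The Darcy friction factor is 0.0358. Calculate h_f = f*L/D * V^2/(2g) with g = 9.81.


Darcy-Weisbach equation: h_f = f * (L/D) * V^2/(2g).
f * L/D = 0.0358 * 176/0.172 = 36.6326.
V^2/(2g) = 0.86^2 / (2*9.81) = 0.7396 / 19.62 = 0.0377 m.
h_f = 36.6326 * 0.0377 = 1.381 m.

1.381


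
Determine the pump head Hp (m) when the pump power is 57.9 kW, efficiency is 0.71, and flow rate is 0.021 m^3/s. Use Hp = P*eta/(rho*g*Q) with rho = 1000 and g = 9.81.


Pump head formula: Hp = P * eta / (rho * g * Q).
Numerator: P * eta = 57.9 * 1000 * 0.71 = 41109.0 W.
Denominator: rho * g * Q = 1000 * 9.81 * 0.021 = 206.01.
Hp = 41109.0 / 206.01 = 199.55 m.

199.55


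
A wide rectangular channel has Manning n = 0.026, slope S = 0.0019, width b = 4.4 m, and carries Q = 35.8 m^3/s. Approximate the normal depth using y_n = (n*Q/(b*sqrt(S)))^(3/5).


We use the wide-channel approximation y_n = (n*Q/(b*sqrt(S)))^(3/5).
sqrt(S) = sqrt(0.0019) = 0.043589.
Numerator: n*Q = 0.026 * 35.8 = 0.9308.
Denominator: b*sqrt(S) = 4.4 * 0.043589 = 0.191792.
arg = 4.8532.
y_n = 4.8532^(3/5) = 2.58 m.

2.58


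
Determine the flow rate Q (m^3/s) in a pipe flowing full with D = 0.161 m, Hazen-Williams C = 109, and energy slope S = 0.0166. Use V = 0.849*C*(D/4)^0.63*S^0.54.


For a full circular pipe, R = D/4 = 0.161/4 = 0.0403 m.
V = 0.849 * 109 * 0.0403^0.63 * 0.0166^0.54
  = 0.849 * 109 * 0.13213 * 0.10936
  = 1.3372 m/s.
Pipe area A = pi*D^2/4 = pi*0.161^2/4 = 0.0204 m^2.
Q = A * V = 0.0204 * 1.3372 = 0.0272 m^3/s.

0.0272


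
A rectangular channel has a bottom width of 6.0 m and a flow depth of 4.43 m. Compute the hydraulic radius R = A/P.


For a rectangular section:
Flow area A = b * y = 6.0 * 4.43 = 26.58 m^2.
Wetted perimeter P = b + 2y = 6.0 + 2*4.43 = 14.86 m.
Hydraulic radius R = A/P = 26.58 / 14.86 = 1.7887 m.

1.7887


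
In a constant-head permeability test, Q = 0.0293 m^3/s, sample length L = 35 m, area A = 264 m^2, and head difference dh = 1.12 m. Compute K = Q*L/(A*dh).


From K = Q*L / (A*dh):
Numerator: Q*L = 0.0293 * 35 = 1.0255.
Denominator: A*dh = 264 * 1.12 = 295.68.
K = 1.0255 / 295.68 = 0.003468 m/s.

0.003468


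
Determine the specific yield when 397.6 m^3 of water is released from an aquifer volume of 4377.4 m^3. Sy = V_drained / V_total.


Specific yield Sy = Volume drained / Total volume.
Sy = 397.6 / 4377.4
   = 0.0908.

0.0908


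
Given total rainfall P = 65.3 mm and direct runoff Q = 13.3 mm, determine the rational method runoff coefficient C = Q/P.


The runoff coefficient C = runoff depth / rainfall depth.
C = 13.3 / 65.3
  = 0.2037.

0.2037


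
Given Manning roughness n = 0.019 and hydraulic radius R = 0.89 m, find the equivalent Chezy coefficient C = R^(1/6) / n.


The Chezy coefficient relates to Manning's n through C = R^(1/6) / n.
R^(1/6) = 0.89^(1/6) = 0.980765.
C = 0.980765 / 0.019 = 51.62 m^(1/2)/s.

51.62


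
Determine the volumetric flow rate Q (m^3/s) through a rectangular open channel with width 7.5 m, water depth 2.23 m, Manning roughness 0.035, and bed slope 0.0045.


For a rectangular channel, the cross-sectional area A = b * y = 7.5 * 2.23 = 16.73 m^2.
The wetted perimeter P = b + 2y = 7.5 + 2*2.23 = 11.96 m.
Hydraulic radius R = A/P = 16.73/11.96 = 1.3984 m.
Velocity V = (1/n)*R^(2/3)*S^(1/2) = (1/0.035)*1.3984^(2/3)*0.0045^(1/2) = 2.3968 m/s.
Discharge Q = A * V = 16.73 * 2.3968 = 40.086 m^3/s.

40.086


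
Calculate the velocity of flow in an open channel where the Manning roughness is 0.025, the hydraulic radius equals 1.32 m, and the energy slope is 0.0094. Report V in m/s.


Manning's equation gives V = (1/n) * R^(2/3) * S^(1/2).
First, compute R^(2/3) = 1.32^(2/3) = 1.2033.
Next, S^(1/2) = 0.0094^(1/2) = 0.096954.
Then 1/n = 1/0.025 = 40.0.
V = 40.0 * 1.2033 * 0.096954 = 4.6667 m/s.

4.6667


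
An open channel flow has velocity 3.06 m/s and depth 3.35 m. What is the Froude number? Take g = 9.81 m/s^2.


The Froude number is defined as Fr = V / sqrt(g*y).
g*y = 9.81 * 3.35 = 32.8635.
sqrt(g*y) = sqrt(32.8635) = 5.7327.
Fr = 3.06 / 5.7327 = 0.5338.

0.5338


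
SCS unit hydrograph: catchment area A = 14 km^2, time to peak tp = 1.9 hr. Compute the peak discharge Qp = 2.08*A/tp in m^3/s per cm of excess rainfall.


SCS formula: Qp = 2.08 * A / tp.
Qp = 2.08 * 14 / 1.9
   = 29.12 / 1.9
   = 15.33 m^3/s per cm.

15.33


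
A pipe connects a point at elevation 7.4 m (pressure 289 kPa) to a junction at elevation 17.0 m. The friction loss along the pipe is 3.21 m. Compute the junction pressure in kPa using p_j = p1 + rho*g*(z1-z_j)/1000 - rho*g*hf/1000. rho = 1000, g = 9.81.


Junction pressure: p_j = p1 + rho*g*(z1 - z_j)/1000 - rho*g*hf/1000.
Elevation term = 1000*9.81*(7.4 - 17.0)/1000 = -94.176 kPa.
Friction term = 1000*9.81*3.21/1000 = 31.49 kPa.
p_j = 289 + -94.176 - 31.49 = 163.33 kPa.

163.33


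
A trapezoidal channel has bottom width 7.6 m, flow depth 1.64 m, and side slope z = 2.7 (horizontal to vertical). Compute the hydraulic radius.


For a trapezoidal section with side slope z:
A = (b + z*y)*y = (7.6 + 2.7*1.64)*1.64 = 19.726 m^2.
P = b + 2*y*sqrt(1 + z^2) = 7.6 + 2*1.64*sqrt(1 + 2.7^2) = 17.044 m.
R = A/P = 19.726 / 17.044 = 1.1574 m.

1.1574


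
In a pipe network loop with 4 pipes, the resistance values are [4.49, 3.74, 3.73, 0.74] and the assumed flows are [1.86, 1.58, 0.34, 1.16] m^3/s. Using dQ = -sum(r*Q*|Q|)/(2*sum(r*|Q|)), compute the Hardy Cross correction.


Numerator terms (r*Q*|Q|): 4.49*1.86*|1.86| = 15.5336; 3.74*1.58*|1.58| = 9.3365; 3.73*0.34*|0.34| = 0.4312; 0.74*1.16*|1.16| = 0.9957.
Sum of numerator = 26.2971.
Denominator terms (r*|Q|): 4.49*|1.86| = 8.3514; 3.74*|1.58| = 5.9092; 3.73*|0.34| = 1.2682; 0.74*|1.16| = 0.8584.
2 * sum of denominator = 2 * 16.3872 = 32.7744.
dQ = -26.2971 / 32.7744 = -0.8024 m^3/s.

-0.8024


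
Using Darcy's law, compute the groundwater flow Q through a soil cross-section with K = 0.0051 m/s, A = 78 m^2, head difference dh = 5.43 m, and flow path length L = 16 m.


Darcy's law: Q = K * A * i, where i = dh/L.
Hydraulic gradient i = 5.43 / 16 = 0.339375.
Q = 0.0051 * 78 * 0.339375
  = 0.135 m^3/s.

0.135


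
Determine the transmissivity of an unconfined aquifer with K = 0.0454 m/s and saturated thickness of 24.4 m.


Transmissivity is defined as T = K * h.
T = 0.0454 * 24.4
  = 1.1078 m^2/s.

1.1078


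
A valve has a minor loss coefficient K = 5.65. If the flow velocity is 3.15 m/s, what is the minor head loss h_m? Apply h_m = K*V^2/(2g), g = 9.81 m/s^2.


Minor loss formula: h_m = K * V^2/(2g).
V^2 = 3.15^2 = 9.9225.
V^2/(2g) = 9.9225 / 19.62 = 0.5057 m.
h_m = 5.65 * 0.5057 = 2.8574 m.

2.8574


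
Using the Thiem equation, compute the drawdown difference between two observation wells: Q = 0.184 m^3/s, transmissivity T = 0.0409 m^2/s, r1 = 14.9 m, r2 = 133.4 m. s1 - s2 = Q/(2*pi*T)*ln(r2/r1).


Thiem equation: s1 - s2 = Q/(2*pi*T) * ln(r2/r1).
ln(r2/r1) = ln(133.4/14.9) = 2.192.
Q/(2*pi*T) = 0.184 / (2*pi*0.0409) = 0.184 / 0.257 = 0.716.
s1 - s2 = 0.716 * 2.192 = 1.5695 m.

1.5695


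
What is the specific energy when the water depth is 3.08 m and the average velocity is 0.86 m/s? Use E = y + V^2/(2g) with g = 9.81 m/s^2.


Specific energy E = y + V^2/(2g).
Velocity head = V^2/(2g) = 0.86^2 / (2*9.81) = 0.7396 / 19.62 = 0.0377 m.
E = 3.08 + 0.0377 = 3.1177 m.

3.1177


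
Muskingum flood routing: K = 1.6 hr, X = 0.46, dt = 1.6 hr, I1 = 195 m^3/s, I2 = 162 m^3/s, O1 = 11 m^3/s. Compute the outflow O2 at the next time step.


Muskingum coefficients:
denom = 2*K*(1-X) + dt = 2*1.6*(1-0.46) + 1.6 = 3.328.
C0 = (dt - 2*K*X)/denom = (1.6 - 2*1.6*0.46)/3.328 = 0.0385.
C1 = (dt + 2*K*X)/denom = (1.6 + 2*1.6*0.46)/3.328 = 0.9231.
C2 = (2*K*(1-X) - dt)/denom = 0.0385.
O2 = C0*I2 + C1*I1 + C2*O1
   = 0.0385*162 + 0.9231*195 + 0.0385*11
   = 186.65 m^3/s.

186.65


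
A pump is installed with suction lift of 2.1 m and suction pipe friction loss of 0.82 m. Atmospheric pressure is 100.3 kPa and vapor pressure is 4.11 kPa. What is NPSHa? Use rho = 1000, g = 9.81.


NPSHa = p_atm/(rho*g) - z_s - hf_s - p_vap/(rho*g).
p_atm/(rho*g) = 100.3*1000 / (1000*9.81) = 10.224 m.
p_vap/(rho*g) = 4.11*1000 / (1000*9.81) = 0.419 m.
NPSHa = 10.224 - 2.1 - 0.82 - 0.419
      = 6.89 m.

6.89


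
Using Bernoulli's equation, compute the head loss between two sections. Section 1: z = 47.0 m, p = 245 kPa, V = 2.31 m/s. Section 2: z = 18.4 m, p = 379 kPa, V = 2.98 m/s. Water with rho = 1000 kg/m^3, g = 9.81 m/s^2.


Total head at each section: H = z + p/(rho*g) + V^2/(2g).
H1 = 47.0 + 245*1000/(1000*9.81) + 2.31^2/(2*9.81)
   = 47.0 + 24.975 + 0.272
   = 72.246 m.
H2 = 18.4 + 379*1000/(1000*9.81) + 2.98^2/(2*9.81)
   = 18.4 + 38.634 + 0.4526
   = 57.487 m.
h_L = H1 - H2 = 72.246 - 57.487 = 14.76 m.

14.76


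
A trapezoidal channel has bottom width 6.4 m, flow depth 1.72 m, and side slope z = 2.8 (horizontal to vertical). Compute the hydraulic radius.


For a trapezoidal section with side slope z:
A = (b + z*y)*y = (6.4 + 2.8*1.72)*1.72 = 19.292 m^2.
P = b + 2*y*sqrt(1 + z^2) = 6.4 + 2*1.72*sqrt(1 + 2.8^2) = 16.628 m.
R = A/P = 19.292 / 16.628 = 1.1602 m.

1.1602


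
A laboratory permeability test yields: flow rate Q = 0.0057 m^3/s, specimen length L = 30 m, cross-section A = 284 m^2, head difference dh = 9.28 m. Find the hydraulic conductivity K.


From K = Q*L / (A*dh):
Numerator: Q*L = 0.0057 * 30 = 0.171.
Denominator: A*dh = 284 * 9.28 = 2635.52.
K = 0.171 / 2635.52 = 6.5e-05 m/s.

6.5e-05


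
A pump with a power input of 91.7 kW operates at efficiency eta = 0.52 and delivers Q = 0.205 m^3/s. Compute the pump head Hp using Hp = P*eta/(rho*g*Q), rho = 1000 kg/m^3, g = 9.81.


Pump head formula: Hp = P * eta / (rho * g * Q).
Numerator: P * eta = 91.7 * 1000 * 0.52 = 47684.0 W.
Denominator: rho * g * Q = 1000 * 9.81 * 0.205 = 2011.05.
Hp = 47684.0 / 2011.05 = 23.71 m.

23.71


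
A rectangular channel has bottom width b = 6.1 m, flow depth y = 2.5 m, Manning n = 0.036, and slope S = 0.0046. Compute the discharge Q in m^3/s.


For a rectangular channel, the cross-sectional area A = b * y = 6.1 * 2.5 = 15.25 m^2.
The wetted perimeter P = b + 2y = 6.1 + 2*2.5 = 11.1 m.
Hydraulic radius R = A/P = 15.25/11.1 = 1.3739 m.
Velocity V = (1/n)*R^(2/3)*S^(1/2) = (1/0.036)*1.3739^(2/3)*0.0046^(1/2) = 2.3283 m/s.
Discharge Q = A * V = 15.25 * 2.3283 = 35.507 m^3/s.

35.507


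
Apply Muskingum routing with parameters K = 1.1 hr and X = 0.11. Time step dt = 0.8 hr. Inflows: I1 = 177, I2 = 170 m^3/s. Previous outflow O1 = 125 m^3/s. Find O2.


Muskingum coefficients:
denom = 2*K*(1-X) + dt = 2*1.1*(1-0.11) + 0.8 = 2.758.
C0 = (dt - 2*K*X)/denom = (0.8 - 2*1.1*0.11)/2.758 = 0.2023.
C1 = (dt + 2*K*X)/denom = (0.8 + 2*1.1*0.11)/2.758 = 0.3778.
C2 = (2*K*(1-X) - dt)/denom = 0.4199.
O2 = C0*I2 + C1*I1 + C2*O1
   = 0.2023*170 + 0.3778*177 + 0.4199*125
   = 153.75 m^3/s.

153.75


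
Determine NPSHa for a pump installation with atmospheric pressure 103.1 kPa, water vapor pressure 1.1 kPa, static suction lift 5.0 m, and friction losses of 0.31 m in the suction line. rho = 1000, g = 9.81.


NPSHa = p_atm/(rho*g) - z_s - hf_s - p_vap/(rho*g).
p_atm/(rho*g) = 103.1*1000 / (1000*9.81) = 10.51 m.
p_vap/(rho*g) = 1.1*1000 / (1000*9.81) = 0.112 m.
NPSHa = 10.51 - 5.0 - 0.31 - 0.112
      = 5.09 m.

5.09


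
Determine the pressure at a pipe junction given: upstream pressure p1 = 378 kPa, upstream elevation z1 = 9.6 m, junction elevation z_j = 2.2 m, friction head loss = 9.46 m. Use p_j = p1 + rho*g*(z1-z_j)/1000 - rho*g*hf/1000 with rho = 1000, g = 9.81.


Junction pressure: p_j = p1 + rho*g*(z1 - z_j)/1000 - rho*g*hf/1000.
Elevation term = 1000*9.81*(9.6 - 2.2)/1000 = 72.594 kPa.
Friction term = 1000*9.81*9.46/1000 = 92.803 kPa.
p_j = 378 + 72.594 - 92.803 = 357.79 kPa.

357.79


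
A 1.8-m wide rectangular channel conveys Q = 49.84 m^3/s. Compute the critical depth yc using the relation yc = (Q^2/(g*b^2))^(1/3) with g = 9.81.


Using yc = (Q^2 / (g * b^2))^(1/3):
Q^2 = 49.84^2 = 2484.03.
g * b^2 = 9.81 * 1.8^2 = 9.81 * 3.24 = 31.78.
Q^2 / (g*b^2) = 2484.03 / 31.78 = 78.1633.
yc = 78.1633^(1/3) = 4.2754 m.

4.2754


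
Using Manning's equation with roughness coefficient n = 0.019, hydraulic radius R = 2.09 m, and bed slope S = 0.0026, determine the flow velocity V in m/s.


Manning's equation gives V = (1/n) * R^(2/3) * S^(1/2).
First, compute R^(2/3) = 2.09^(2/3) = 1.6347.
Next, S^(1/2) = 0.0026^(1/2) = 0.05099.
Then 1/n = 1/0.019 = 52.63.
V = 52.63 * 1.6347 * 0.05099 = 4.387 m/s.

4.387


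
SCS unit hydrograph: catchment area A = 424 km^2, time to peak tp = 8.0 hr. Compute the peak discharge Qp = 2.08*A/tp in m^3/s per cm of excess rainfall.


SCS formula: Qp = 2.08 * A / tp.
Qp = 2.08 * 424 / 8.0
   = 881.92 / 8.0
   = 110.24 m^3/s per cm.

110.24


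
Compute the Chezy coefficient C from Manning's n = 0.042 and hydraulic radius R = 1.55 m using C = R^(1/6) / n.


The Chezy coefficient relates to Manning's n through C = R^(1/6) / n.
R^(1/6) = 1.55^(1/6) = 1.075776.
C = 1.075776 / 0.042 = 25.61 m^(1/2)/s.

25.61


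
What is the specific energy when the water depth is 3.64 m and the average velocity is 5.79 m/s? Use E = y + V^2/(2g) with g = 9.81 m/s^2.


Specific energy E = y + V^2/(2g).
Velocity head = V^2/(2g) = 5.79^2 / (2*9.81) = 33.5241 / 19.62 = 1.7087 m.
E = 3.64 + 1.7087 = 5.3487 m.

5.3487


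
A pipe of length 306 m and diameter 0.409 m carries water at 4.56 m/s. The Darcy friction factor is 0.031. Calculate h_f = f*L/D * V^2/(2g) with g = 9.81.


Darcy-Weisbach equation: h_f = f * (L/D) * V^2/(2g).
f * L/D = 0.031 * 306/0.409 = 23.1932.
V^2/(2g) = 4.56^2 / (2*9.81) = 20.7936 / 19.62 = 1.0598 m.
h_f = 23.1932 * 1.0598 = 24.58 m.

24.58


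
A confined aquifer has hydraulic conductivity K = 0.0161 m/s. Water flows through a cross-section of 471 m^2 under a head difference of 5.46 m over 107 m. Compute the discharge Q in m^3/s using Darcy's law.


Darcy's law: Q = K * A * i, where i = dh/L.
Hydraulic gradient i = 5.46 / 107 = 0.051028.
Q = 0.0161 * 471 * 0.051028
  = 0.387 m^3/s.

0.387


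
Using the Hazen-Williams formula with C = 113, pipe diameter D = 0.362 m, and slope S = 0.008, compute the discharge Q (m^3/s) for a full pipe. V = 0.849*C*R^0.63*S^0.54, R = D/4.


For a full circular pipe, R = D/4 = 0.362/4 = 0.0905 m.
V = 0.849 * 113 * 0.0905^0.63 * 0.008^0.54
  = 0.849 * 113 * 0.220135 * 0.073734
  = 1.5572 m/s.
Pipe area A = pi*D^2/4 = pi*0.362^2/4 = 0.1029 m^2.
Q = A * V = 0.1029 * 1.5572 = 0.1603 m^3/s.

0.1603


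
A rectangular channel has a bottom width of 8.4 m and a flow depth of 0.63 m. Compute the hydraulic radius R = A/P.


For a rectangular section:
Flow area A = b * y = 8.4 * 0.63 = 5.29 m^2.
Wetted perimeter P = b + 2y = 8.4 + 2*0.63 = 9.66 m.
Hydraulic radius R = A/P = 5.29 / 9.66 = 0.5478 m.

0.5478


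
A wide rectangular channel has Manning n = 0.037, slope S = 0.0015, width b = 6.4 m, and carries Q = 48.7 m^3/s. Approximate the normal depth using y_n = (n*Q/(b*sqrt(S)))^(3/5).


We use the wide-channel approximation y_n = (n*Q/(b*sqrt(S)))^(3/5).
sqrt(S) = sqrt(0.0015) = 0.03873.
Numerator: n*Q = 0.037 * 48.7 = 1.8019.
Denominator: b*sqrt(S) = 6.4 * 0.03873 = 0.247872.
arg = 7.2695.
y_n = 7.2695^(3/5) = 3.2878 m.

3.2878


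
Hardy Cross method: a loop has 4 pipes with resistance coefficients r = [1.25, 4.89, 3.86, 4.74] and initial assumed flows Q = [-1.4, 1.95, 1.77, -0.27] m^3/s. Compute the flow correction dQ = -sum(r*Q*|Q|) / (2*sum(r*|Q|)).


Numerator terms (r*Q*|Q|): 1.25*-1.4*|-1.4| = -2.45; 4.89*1.95*|1.95| = 18.5942; 3.86*1.77*|1.77| = 12.093; 4.74*-0.27*|-0.27| = -0.3455.
Sum of numerator = 27.8917.
Denominator terms (r*|Q|): 1.25*|-1.4| = 1.75; 4.89*|1.95| = 9.5355; 3.86*|1.77| = 6.8322; 4.74*|-0.27| = 1.2798.
2 * sum of denominator = 2 * 19.3975 = 38.795.
dQ = -27.8917 / 38.795 = -0.719 m^3/s.

-0.719


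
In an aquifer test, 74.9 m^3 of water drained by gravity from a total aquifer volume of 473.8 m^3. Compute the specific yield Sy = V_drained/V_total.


Specific yield Sy = Volume drained / Total volume.
Sy = 74.9 / 473.8
   = 0.1581.

0.1581


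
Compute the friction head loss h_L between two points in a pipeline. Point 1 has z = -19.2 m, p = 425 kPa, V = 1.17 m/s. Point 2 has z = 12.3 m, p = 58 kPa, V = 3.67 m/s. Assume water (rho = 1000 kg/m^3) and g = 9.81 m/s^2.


Total head at each section: H = z + p/(rho*g) + V^2/(2g).
H1 = -19.2 + 425*1000/(1000*9.81) + 1.17^2/(2*9.81)
   = -19.2 + 43.323 + 0.0698
   = 24.193 m.
H2 = 12.3 + 58*1000/(1000*9.81) + 3.67^2/(2*9.81)
   = 12.3 + 5.912 + 0.6865
   = 18.899 m.
h_L = H1 - H2 = 24.193 - 18.899 = 5.294 m.

5.294


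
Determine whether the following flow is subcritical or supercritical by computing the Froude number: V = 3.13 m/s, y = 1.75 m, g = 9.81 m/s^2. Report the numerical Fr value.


The Froude number is defined as Fr = V / sqrt(g*y).
g*y = 9.81 * 1.75 = 17.1675.
sqrt(g*y) = sqrt(17.1675) = 4.1434.
Fr = 3.13 / 4.1434 = 0.7554.
Since Fr < 1, the flow is subcritical.

0.7554


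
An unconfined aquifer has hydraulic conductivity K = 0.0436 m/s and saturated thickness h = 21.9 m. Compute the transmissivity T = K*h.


Transmissivity is defined as T = K * h.
T = 0.0436 * 21.9
  = 0.9548 m^2/s.

0.9548


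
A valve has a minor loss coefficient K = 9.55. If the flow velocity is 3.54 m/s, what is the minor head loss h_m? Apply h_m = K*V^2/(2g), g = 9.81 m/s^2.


Minor loss formula: h_m = K * V^2/(2g).
V^2 = 3.54^2 = 12.5316.
V^2/(2g) = 12.5316 / 19.62 = 0.6387 m.
h_m = 9.55 * 0.6387 = 6.0997 m.

6.0997


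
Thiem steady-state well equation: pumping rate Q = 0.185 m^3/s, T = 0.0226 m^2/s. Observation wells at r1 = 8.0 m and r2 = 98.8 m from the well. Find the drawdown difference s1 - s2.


Thiem equation: s1 - s2 = Q/(2*pi*T) * ln(r2/r1).
ln(r2/r1) = ln(98.8/8.0) = 2.5137.
Q/(2*pi*T) = 0.185 / (2*pi*0.0226) = 0.185 / 0.142 = 1.3028.
s1 - s2 = 1.3028 * 2.5137 = 3.2748 m.

3.2748


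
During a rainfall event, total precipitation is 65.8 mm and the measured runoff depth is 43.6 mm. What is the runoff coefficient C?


The runoff coefficient C = runoff depth / rainfall depth.
C = 43.6 / 65.8
  = 0.6626.

0.6626


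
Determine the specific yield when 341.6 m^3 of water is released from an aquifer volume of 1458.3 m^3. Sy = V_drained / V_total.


Specific yield Sy = Volume drained / Total volume.
Sy = 341.6 / 1458.3
   = 0.2342.

0.2342


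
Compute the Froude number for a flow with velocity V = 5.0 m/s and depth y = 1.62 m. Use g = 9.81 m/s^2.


The Froude number is defined as Fr = V / sqrt(g*y).
g*y = 9.81 * 1.62 = 15.8922.
sqrt(g*y) = sqrt(15.8922) = 3.9865.
Fr = 5.0 / 3.9865 = 1.2542.

1.2542


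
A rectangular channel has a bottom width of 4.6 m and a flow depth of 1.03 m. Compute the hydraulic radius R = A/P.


For a rectangular section:
Flow area A = b * y = 4.6 * 1.03 = 4.74 m^2.
Wetted perimeter P = b + 2y = 4.6 + 2*1.03 = 6.66 m.
Hydraulic radius R = A/P = 4.74 / 6.66 = 0.7114 m.

0.7114


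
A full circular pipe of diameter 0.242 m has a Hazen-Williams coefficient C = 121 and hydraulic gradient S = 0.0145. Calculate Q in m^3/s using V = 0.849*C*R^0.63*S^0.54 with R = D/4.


For a full circular pipe, R = D/4 = 0.242/4 = 0.0605 m.
V = 0.849 * 121 * 0.0605^0.63 * 0.0145^0.54
  = 0.849 * 121 * 0.170807 * 0.101657
  = 1.7838 m/s.
Pipe area A = pi*D^2/4 = pi*0.242^2/4 = 0.046 m^2.
Q = A * V = 0.046 * 1.7838 = 0.082 m^3/s.

0.082


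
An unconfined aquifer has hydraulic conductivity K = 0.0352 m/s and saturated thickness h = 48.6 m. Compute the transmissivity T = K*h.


Transmissivity is defined as T = K * h.
T = 0.0352 * 48.6
  = 1.7107 m^2/s.

1.7107


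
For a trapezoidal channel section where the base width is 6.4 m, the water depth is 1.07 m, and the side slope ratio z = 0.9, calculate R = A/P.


For a trapezoidal section with side slope z:
A = (b + z*y)*y = (6.4 + 0.9*1.07)*1.07 = 7.878 m^2.
P = b + 2*y*sqrt(1 + z^2) = 6.4 + 2*1.07*sqrt(1 + 0.9^2) = 9.279 m.
R = A/P = 7.878 / 9.279 = 0.8491 m.

0.8491


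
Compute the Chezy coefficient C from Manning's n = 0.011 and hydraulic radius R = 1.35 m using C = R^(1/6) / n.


The Chezy coefficient relates to Manning's n through C = R^(1/6) / n.
R^(1/6) = 1.35^(1/6) = 1.051289.
C = 1.051289 / 0.011 = 95.57 m^(1/2)/s.

95.57


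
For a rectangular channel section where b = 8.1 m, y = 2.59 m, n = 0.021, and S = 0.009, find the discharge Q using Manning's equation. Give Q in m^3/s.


For a rectangular channel, the cross-sectional area A = b * y = 8.1 * 2.59 = 20.98 m^2.
The wetted perimeter P = b + 2y = 8.1 + 2*2.59 = 13.28 m.
Hydraulic radius R = A/P = 20.98/13.28 = 1.5797 m.
Velocity V = (1/n)*R^(2/3)*S^(1/2) = (1/0.021)*1.5797^(2/3)*0.009^(1/2) = 6.1276 m/s.
Discharge Q = A * V = 20.98 * 6.1276 = 128.552 m^3/s.

128.552


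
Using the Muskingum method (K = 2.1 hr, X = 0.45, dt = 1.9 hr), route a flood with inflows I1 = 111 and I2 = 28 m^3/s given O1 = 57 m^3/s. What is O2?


Muskingum coefficients:
denom = 2*K*(1-X) + dt = 2*2.1*(1-0.45) + 1.9 = 4.21.
C0 = (dt - 2*K*X)/denom = (1.9 - 2*2.1*0.45)/4.21 = 0.0024.
C1 = (dt + 2*K*X)/denom = (1.9 + 2*2.1*0.45)/4.21 = 0.9002.
C2 = (2*K*(1-X) - dt)/denom = 0.0974.
O2 = C0*I2 + C1*I1 + C2*O1
   = 0.0024*28 + 0.9002*111 + 0.0974*57
   = 105.54 m^3/s.

105.54


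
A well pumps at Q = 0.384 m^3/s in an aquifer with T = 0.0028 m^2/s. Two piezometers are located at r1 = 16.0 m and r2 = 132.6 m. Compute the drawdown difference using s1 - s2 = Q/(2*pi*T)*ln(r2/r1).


Thiem equation: s1 - s2 = Q/(2*pi*T) * ln(r2/r1).
ln(r2/r1) = ln(132.6/16.0) = 2.1147.
Q/(2*pi*T) = 0.384 / (2*pi*0.0028) = 0.384 / 0.0176 = 21.827.
s1 - s2 = 21.827 * 2.1147 = 46.1585 m.

46.1585


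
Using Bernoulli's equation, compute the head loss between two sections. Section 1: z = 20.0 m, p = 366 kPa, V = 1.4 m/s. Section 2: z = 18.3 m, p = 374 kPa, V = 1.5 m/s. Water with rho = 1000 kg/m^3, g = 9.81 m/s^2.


Total head at each section: H = z + p/(rho*g) + V^2/(2g).
H1 = 20.0 + 366*1000/(1000*9.81) + 1.4^2/(2*9.81)
   = 20.0 + 37.309 + 0.0999
   = 57.409 m.
H2 = 18.3 + 374*1000/(1000*9.81) + 1.5^2/(2*9.81)
   = 18.3 + 38.124 + 0.1147
   = 56.539 m.
h_L = H1 - H2 = 57.409 - 56.539 = 0.87 m.

0.87


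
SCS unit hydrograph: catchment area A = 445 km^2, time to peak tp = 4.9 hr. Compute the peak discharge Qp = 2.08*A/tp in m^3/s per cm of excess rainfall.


SCS formula: Qp = 2.08 * A / tp.
Qp = 2.08 * 445 / 4.9
   = 925.6 / 4.9
   = 188.9 m^3/s per cm.

188.9


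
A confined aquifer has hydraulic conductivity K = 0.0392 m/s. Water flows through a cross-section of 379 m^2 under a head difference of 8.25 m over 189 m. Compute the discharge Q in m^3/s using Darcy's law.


Darcy's law: Q = K * A * i, where i = dh/L.
Hydraulic gradient i = 8.25 / 189 = 0.043651.
Q = 0.0392 * 379 * 0.043651
  = 0.6485 m^3/s.

0.6485


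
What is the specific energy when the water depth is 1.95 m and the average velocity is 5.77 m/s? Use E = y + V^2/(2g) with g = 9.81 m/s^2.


Specific energy E = y + V^2/(2g).
Velocity head = V^2/(2g) = 5.77^2 / (2*9.81) = 33.2929 / 19.62 = 1.6969 m.
E = 1.95 + 1.6969 = 3.6469 m.

3.6469


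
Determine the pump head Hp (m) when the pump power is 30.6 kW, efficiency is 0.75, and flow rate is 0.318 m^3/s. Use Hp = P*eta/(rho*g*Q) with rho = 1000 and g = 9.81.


Pump head formula: Hp = P * eta / (rho * g * Q).
Numerator: P * eta = 30.6 * 1000 * 0.75 = 22950.0 W.
Denominator: rho * g * Q = 1000 * 9.81 * 0.318 = 3119.58.
Hp = 22950.0 / 3119.58 = 7.36 m.

7.36


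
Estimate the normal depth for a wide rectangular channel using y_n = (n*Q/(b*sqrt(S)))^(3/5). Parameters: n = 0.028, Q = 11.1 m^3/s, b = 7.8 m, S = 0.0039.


We use the wide-channel approximation y_n = (n*Q/(b*sqrt(S)))^(3/5).
sqrt(S) = sqrt(0.0039) = 0.06245.
Numerator: n*Q = 0.028 * 11.1 = 0.3108.
Denominator: b*sqrt(S) = 7.8 * 0.06245 = 0.48711.
arg = 0.638.
y_n = 0.638^(3/5) = 0.7637 m.

0.7637


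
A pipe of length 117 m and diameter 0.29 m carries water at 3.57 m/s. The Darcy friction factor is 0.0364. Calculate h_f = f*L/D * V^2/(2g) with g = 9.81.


Darcy-Weisbach equation: h_f = f * (L/D) * V^2/(2g).
f * L/D = 0.0364 * 117/0.29 = 14.6855.
V^2/(2g) = 3.57^2 / (2*9.81) = 12.7449 / 19.62 = 0.6496 m.
h_f = 14.6855 * 0.6496 = 9.54 m.

9.54


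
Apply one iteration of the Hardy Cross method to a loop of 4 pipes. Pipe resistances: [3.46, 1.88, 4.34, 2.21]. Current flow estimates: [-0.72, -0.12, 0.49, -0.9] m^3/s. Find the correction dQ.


Numerator terms (r*Q*|Q|): 3.46*-0.72*|-0.72| = -1.7937; 1.88*-0.12*|-0.12| = -0.0271; 4.34*0.49*|0.49| = 1.042; 2.21*-0.9*|-0.9| = -1.7901.
Sum of numerator = -2.5688.
Denominator terms (r*|Q|): 3.46*|-0.72| = 2.4912; 1.88*|-0.12| = 0.2256; 4.34*|0.49| = 2.1266; 2.21*|-0.9| = 1.989.
2 * sum of denominator = 2 * 6.8324 = 13.6648.
dQ = --2.5688 / 13.6648 = 0.188 m^3/s.

0.188


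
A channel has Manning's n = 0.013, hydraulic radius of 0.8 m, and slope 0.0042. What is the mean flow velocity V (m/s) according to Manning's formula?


Manning's equation gives V = (1/n) * R^(2/3) * S^(1/2).
First, compute R^(2/3) = 0.8^(2/3) = 0.8618.
Next, S^(1/2) = 0.0042^(1/2) = 0.064807.
Then 1/n = 1/0.013 = 76.92.
V = 76.92 * 0.8618 * 0.064807 = 4.2961 m/s.

4.2961


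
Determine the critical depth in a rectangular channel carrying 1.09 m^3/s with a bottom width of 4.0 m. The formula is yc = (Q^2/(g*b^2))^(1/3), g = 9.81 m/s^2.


Using yc = (Q^2 / (g * b^2))^(1/3):
Q^2 = 1.09^2 = 1.19.
g * b^2 = 9.81 * 4.0^2 = 9.81 * 16.0 = 156.96.
Q^2 / (g*b^2) = 1.19 / 156.96 = 0.0076.
yc = 0.0076^(1/3) = 0.1963 m.

0.1963


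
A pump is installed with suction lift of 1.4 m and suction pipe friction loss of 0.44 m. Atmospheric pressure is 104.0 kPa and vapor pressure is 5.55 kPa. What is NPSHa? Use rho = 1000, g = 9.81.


NPSHa = p_atm/(rho*g) - z_s - hf_s - p_vap/(rho*g).
p_atm/(rho*g) = 104.0*1000 / (1000*9.81) = 10.601 m.
p_vap/(rho*g) = 5.55*1000 / (1000*9.81) = 0.566 m.
NPSHa = 10.601 - 1.4 - 0.44 - 0.566
      = 8.2 m.

8.2


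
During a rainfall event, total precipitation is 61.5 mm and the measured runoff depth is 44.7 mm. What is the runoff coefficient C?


The runoff coefficient C = runoff depth / rainfall depth.
C = 44.7 / 61.5
  = 0.7268.

0.7268


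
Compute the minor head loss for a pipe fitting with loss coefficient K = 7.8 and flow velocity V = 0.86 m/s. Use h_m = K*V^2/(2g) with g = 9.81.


Minor loss formula: h_m = K * V^2/(2g).
V^2 = 0.86^2 = 0.7396.
V^2/(2g) = 0.7396 / 19.62 = 0.0377 m.
h_m = 7.8 * 0.0377 = 0.294 m.

0.294


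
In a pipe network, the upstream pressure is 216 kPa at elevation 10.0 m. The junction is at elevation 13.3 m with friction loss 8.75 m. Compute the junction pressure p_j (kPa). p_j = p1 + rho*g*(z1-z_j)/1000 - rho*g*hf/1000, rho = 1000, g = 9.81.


Junction pressure: p_j = p1 + rho*g*(z1 - z_j)/1000 - rho*g*hf/1000.
Elevation term = 1000*9.81*(10.0 - 13.3)/1000 = -32.373 kPa.
Friction term = 1000*9.81*8.75/1000 = 85.838 kPa.
p_j = 216 + -32.373 - 85.838 = 97.79 kPa.

97.79


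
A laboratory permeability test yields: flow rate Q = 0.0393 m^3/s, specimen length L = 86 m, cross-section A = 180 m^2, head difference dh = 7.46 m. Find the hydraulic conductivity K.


From K = Q*L / (A*dh):
Numerator: Q*L = 0.0393 * 86 = 3.3798.
Denominator: A*dh = 180 * 7.46 = 1342.8.
K = 3.3798 / 1342.8 = 0.002517 m/s.

0.002517


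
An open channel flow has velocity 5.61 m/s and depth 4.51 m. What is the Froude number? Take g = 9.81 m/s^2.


The Froude number is defined as Fr = V / sqrt(g*y).
g*y = 9.81 * 4.51 = 44.2431.
sqrt(g*y) = sqrt(44.2431) = 6.6515.
Fr = 5.61 / 6.6515 = 0.8434.

0.8434


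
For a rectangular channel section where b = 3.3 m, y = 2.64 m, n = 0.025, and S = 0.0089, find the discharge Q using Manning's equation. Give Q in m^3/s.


For a rectangular channel, the cross-sectional area A = b * y = 3.3 * 2.64 = 8.71 m^2.
The wetted perimeter P = b + 2y = 3.3 + 2*2.64 = 8.58 m.
Hydraulic radius R = A/P = 8.71/8.58 = 1.0154 m.
Velocity V = (1/n)*R^(2/3)*S^(1/2) = (1/0.025)*1.0154^(2/3)*0.0089^(1/2) = 3.8122 m/s.
Discharge Q = A * V = 8.71 * 3.8122 = 33.212 m^3/s.

33.212


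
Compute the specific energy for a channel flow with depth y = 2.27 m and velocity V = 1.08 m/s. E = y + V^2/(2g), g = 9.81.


Specific energy E = y + V^2/(2g).
Velocity head = V^2/(2g) = 1.08^2 / (2*9.81) = 1.1664 / 19.62 = 0.0594 m.
E = 2.27 + 0.0594 = 2.3294 m.

2.3294


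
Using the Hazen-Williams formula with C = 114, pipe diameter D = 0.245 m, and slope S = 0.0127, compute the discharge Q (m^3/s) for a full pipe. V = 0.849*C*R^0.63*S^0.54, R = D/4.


For a full circular pipe, R = D/4 = 0.245/4 = 0.0612 m.
V = 0.849 * 114 * 0.0612^0.63 * 0.0127^0.54
  = 0.849 * 114 * 0.172138 * 0.094635
  = 1.5767 m/s.
Pipe area A = pi*D^2/4 = pi*0.245^2/4 = 0.0471 m^2.
Q = A * V = 0.0471 * 1.5767 = 0.0743 m^3/s.

0.0743


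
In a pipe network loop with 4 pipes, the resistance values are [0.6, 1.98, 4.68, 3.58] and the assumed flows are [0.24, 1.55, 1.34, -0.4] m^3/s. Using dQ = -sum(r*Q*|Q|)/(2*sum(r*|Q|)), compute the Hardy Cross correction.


Numerator terms (r*Q*|Q|): 0.6*0.24*|0.24| = 0.0346; 1.98*1.55*|1.55| = 4.7569; 4.68*1.34*|1.34| = 8.4034; 3.58*-0.4*|-0.4| = -0.5728.
Sum of numerator = 12.6221.
Denominator terms (r*|Q|): 0.6*|0.24| = 0.144; 1.98*|1.55| = 3.069; 4.68*|1.34| = 6.2712; 3.58*|-0.4| = 1.432.
2 * sum of denominator = 2 * 10.9162 = 21.8324.
dQ = -12.6221 / 21.8324 = -0.5781 m^3/s.

-0.5781


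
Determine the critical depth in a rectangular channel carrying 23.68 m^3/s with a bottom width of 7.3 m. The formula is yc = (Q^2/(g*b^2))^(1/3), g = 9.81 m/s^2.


Using yc = (Q^2 / (g * b^2))^(1/3):
Q^2 = 23.68^2 = 560.74.
g * b^2 = 9.81 * 7.3^2 = 9.81 * 53.29 = 522.77.
Q^2 / (g*b^2) = 560.74 / 522.77 = 1.0726.
yc = 1.0726^(1/3) = 1.0236 m.

1.0236


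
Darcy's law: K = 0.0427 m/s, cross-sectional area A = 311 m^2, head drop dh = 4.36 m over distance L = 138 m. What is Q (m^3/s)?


Darcy's law: Q = K * A * i, where i = dh/L.
Hydraulic gradient i = 4.36 / 138 = 0.031594.
Q = 0.0427 * 311 * 0.031594
  = 0.4196 m^3/s.

0.4196


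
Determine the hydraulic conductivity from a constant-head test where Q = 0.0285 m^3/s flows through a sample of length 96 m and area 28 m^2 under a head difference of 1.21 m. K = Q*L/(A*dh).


From K = Q*L / (A*dh):
Numerator: Q*L = 0.0285 * 96 = 2.736.
Denominator: A*dh = 28 * 1.21 = 33.88.
K = 2.736 / 33.88 = 0.080756 m/s.

0.080756


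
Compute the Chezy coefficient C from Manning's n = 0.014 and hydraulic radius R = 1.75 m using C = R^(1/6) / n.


The Chezy coefficient relates to Manning's n through C = R^(1/6) / n.
R^(1/6) = 1.75^(1/6) = 1.097757.
C = 1.097757 / 0.014 = 78.41 m^(1/2)/s.

78.41


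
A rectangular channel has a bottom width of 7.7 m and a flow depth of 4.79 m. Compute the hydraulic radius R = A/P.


For a rectangular section:
Flow area A = b * y = 7.7 * 4.79 = 36.88 m^2.
Wetted perimeter P = b + 2y = 7.7 + 2*4.79 = 17.28 m.
Hydraulic radius R = A/P = 36.88 / 17.28 = 2.1344 m.

2.1344


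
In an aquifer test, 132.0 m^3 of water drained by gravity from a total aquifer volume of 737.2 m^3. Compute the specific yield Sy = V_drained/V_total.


Specific yield Sy = Volume drained / Total volume.
Sy = 132.0 / 737.2
   = 0.1791.

0.1791


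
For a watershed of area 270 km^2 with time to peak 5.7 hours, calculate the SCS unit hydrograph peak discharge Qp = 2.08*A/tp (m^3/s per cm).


SCS formula: Qp = 2.08 * A / tp.
Qp = 2.08 * 270 / 5.7
   = 561.6 / 5.7
   = 98.53 m^3/s per cm.

98.53


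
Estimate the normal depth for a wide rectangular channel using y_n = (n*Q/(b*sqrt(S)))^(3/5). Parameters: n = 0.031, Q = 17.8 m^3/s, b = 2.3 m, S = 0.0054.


We use the wide-channel approximation y_n = (n*Q/(b*sqrt(S)))^(3/5).
sqrt(S) = sqrt(0.0054) = 0.073485.
Numerator: n*Q = 0.031 * 17.8 = 0.5518.
Denominator: b*sqrt(S) = 2.3 * 0.073485 = 0.169015.
arg = 3.2648.
y_n = 3.2648^(3/5) = 2.0338 m.

2.0338


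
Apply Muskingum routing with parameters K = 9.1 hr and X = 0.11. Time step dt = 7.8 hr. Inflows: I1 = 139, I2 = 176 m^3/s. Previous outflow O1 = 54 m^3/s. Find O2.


Muskingum coefficients:
denom = 2*K*(1-X) + dt = 2*9.1*(1-0.11) + 7.8 = 23.998.
C0 = (dt - 2*K*X)/denom = (7.8 - 2*9.1*0.11)/23.998 = 0.2416.
C1 = (dt + 2*K*X)/denom = (7.8 + 2*9.1*0.11)/23.998 = 0.4085.
C2 = (2*K*(1-X) - dt)/denom = 0.3499.
O2 = C0*I2 + C1*I1 + C2*O1
   = 0.2416*176 + 0.4085*139 + 0.3499*54
   = 118.19 m^3/s.

118.19


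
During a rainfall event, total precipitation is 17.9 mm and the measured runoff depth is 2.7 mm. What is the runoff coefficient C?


The runoff coefficient C = runoff depth / rainfall depth.
C = 2.7 / 17.9
  = 0.1508.

0.1508


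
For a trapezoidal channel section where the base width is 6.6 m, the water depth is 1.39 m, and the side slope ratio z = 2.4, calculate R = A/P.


For a trapezoidal section with side slope z:
A = (b + z*y)*y = (6.6 + 2.4*1.39)*1.39 = 13.811 m^2.
P = b + 2*y*sqrt(1 + z^2) = 6.6 + 2*1.39*sqrt(1 + 2.4^2) = 13.828 m.
R = A/P = 13.811 / 13.828 = 0.9988 m.

0.9988


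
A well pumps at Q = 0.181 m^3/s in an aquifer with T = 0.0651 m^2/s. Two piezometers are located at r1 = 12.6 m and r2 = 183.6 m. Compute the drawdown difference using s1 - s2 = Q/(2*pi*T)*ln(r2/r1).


Thiem equation: s1 - s2 = Q/(2*pi*T) * ln(r2/r1).
ln(r2/r1) = ln(183.6/12.6) = 2.6791.
Q/(2*pi*T) = 0.181 / (2*pi*0.0651) = 0.181 / 0.409 = 0.4425.
s1 - s2 = 0.4425 * 2.6791 = 1.1855 m.

1.1855


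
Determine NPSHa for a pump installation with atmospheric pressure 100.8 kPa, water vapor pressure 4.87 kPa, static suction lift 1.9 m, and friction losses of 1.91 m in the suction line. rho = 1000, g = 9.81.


NPSHa = p_atm/(rho*g) - z_s - hf_s - p_vap/(rho*g).
p_atm/(rho*g) = 100.8*1000 / (1000*9.81) = 10.275 m.
p_vap/(rho*g) = 4.87*1000 / (1000*9.81) = 0.496 m.
NPSHa = 10.275 - 1.9 - 1.91 - 0.496
      = 5.97 m.

5.97


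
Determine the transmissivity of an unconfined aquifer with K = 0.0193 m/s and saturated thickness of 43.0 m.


Transmissivity is defined as T = K * h.
T = 0.0193 * 43.0
  = 0.8299 m^2/s.

0.8299


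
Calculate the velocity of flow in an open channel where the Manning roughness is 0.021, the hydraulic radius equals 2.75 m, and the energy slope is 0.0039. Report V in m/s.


Manning's equation gives V = (1/n) * R^(2/3) * S^(1/2).
First, compute R^(2/3) = 2.75^(2/3) = 1.9629.
Next, S^(1/2) = 0.0039^(1/2) = 0.06245.
Then 1/n = 1/0.021 = 47.62.
V = 47.62 * 1.9629 * 0.06245 = 5.8372 m/s.

5.8372


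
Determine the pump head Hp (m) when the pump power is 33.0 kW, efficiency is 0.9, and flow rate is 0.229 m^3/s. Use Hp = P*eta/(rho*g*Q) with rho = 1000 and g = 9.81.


Pump head formula: Hp = P * eta / (rho * g * Q).
Numerator: P * eta = 33.0 * 1000 * 0.9 = 29700.0 W.
Denominator: rho * g * Q = 1000 * 9.81 * 0.229 = 2246.49.
Hp = 29700.0 / 2246.49 = 13.22 m.

13.22


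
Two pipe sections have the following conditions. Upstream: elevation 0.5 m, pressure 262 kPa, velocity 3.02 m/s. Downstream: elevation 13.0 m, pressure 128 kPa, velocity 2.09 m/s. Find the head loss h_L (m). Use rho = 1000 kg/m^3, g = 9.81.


Total head at each section: H = z + p/(rho*g) + V^2/(2g).
H1 = 0.5 + 262*1000/(1000*9.81) + 3.02^2/(2*9.81)
   = 0.5 + 26.707 + 0.4649
   = 27.672 m.
H2 = 13.0 + 128*1000/(1000*9.81) + 2.09^2/(2*9.81)
   = 13.0 + 13.048 + 0.2226
   = 26.271 m.
h_L = H1 - H2 = 27.672 - 26.271 = 1.402 m.

1.402


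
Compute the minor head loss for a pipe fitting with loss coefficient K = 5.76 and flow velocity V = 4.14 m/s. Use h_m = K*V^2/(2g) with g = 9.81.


Minor loss formula: h_m = K * V^2/(2g).
V^2 = 4.14^2 = 17.1396.
V^2/(2g) = 17.1396 / 19.62 = 0.8736 m.
h_m = 5.76 * 0.8736 = 5.0318 m.

5.0318


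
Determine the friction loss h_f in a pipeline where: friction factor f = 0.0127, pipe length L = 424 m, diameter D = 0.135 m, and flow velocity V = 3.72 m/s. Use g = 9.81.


Darcy-Weisbach equation: h_f = f * (L/D) * V^2/(2g).
f * L/D = 0.0127 * 424/0.135 = 39.8874.
V^2/(2g) = 3.72^2 / (2*9.81) = 13.8384 / 19.62 = 0.7053 m.
h_f = 39.8874 * 0.7053 = 28.133 m.

28.133


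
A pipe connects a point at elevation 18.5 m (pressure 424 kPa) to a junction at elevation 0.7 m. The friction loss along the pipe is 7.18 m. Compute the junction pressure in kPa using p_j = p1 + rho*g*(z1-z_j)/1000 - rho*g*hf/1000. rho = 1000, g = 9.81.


Junction pressure: p_j = p1 + rho*g*(z1 - z_j)/1000 - rho*g*hf/1000.
Elevation term = 1000*9.81*(18.5 - 0.7)/1000 = 174.618 kPa.
Friction term = 1000*9.81*7.18/1000 = 70.436 kPa.
p_j = 424 + 174.618 - 70.436 = 528.18 kPa.

528.18


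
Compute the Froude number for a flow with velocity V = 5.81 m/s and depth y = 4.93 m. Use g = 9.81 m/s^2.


The Froude number is defined as Fr = V / sqrt(g*y).
g*y = 9.81 * 4.93 = 48.3633.
sqrt(g*y) = sqrt(48.3633) = 6.9544.
Fr = 5.81 / 6.9544 = 0.8354.

0.8354


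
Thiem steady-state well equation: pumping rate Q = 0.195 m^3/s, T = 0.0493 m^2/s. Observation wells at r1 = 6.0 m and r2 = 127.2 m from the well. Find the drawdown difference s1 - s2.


Thiem equation: s1 - s2 = Q/(2*pi*T) * ln(r2/r1).
ln(r2/r1) = ln(127.2/6.0) = 3.054.
Q/(2*pi*T) = 0.195 / (2*pi*0.0493) = 0.195 / 0.3098 = 0.6295.
s1 - s2 = 0.6295 * 3.054 = 1.9225 m.

1.9225


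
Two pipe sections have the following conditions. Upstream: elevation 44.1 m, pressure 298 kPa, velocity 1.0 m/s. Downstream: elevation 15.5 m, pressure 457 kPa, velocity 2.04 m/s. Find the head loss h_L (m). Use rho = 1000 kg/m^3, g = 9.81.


Total head at each section: H = z + p/(rho*g) + V^2/(2g).
H1 = 44.1 + 298*1000/(1000*9.81) + 1.0^2/(2*9.81)
   = 44.1 + 30.377 + 0.051
   = 74.528 m.
H2 = 15.5 + 457*1000/(1000*9.81) + 2.04^2/(2*9.81)
   = 15.5 + 46.585 + 0.2121
   = 62.297 m.
h_L = H1 - H2 = 74.528 - 62.297 = 12.231 m.

12.231


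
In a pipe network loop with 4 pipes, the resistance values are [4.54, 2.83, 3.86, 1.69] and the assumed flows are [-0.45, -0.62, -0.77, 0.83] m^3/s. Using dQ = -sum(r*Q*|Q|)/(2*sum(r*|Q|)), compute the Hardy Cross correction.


Numerator terms (r*Q*|Q|): 4.54*-0.45*|-0.45| = -0.9194; 2.83*-0.62*|-0.62| = -1.0879; 3.86*-0.77*|-0.77| = -2.2886; 1.69*0.83*|0.83| = 1.1642.
Sum of numerator = -3.1316.
Denominator terms (r*|Q|): 4.54*|-0.45| = 2.043; 2.83*|-0.62| = 1.7546; 3.86*|-0.77| = 2.9722; 1.69*|0.83| = 1.4027.
2 * sum of denominator = 2 * 8.1725 = 16.345.
dQ = --3.1316 / 16.345 = 0.1916 m^3/s.

0.1916


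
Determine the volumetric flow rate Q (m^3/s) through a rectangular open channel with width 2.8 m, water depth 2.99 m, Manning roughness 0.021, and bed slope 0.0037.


For a rectangular channel, the cross-sectional area A = b * y = 2.8 * 2.99 = 8.37 m^2.
The wetted perimeter P = b + 2y = 2.8 + 2*2.99 = 8.78 m.
Hydraulic radius R = A/P = 8.37/8.78 = 0.9535 m.
Velocity V = (1/n)*R^(2/3)*S^(1/2) = (1/0.021)*0.9535^(2/3)*0.0037^(1/2) = 2.8061 m/s.
Discharge Q = A * V = 8.37 * 2.8061 = 23.493 m^3/s.

23.493


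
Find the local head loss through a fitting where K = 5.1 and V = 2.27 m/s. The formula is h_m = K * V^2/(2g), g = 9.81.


Minor loss formula: h_m = K * V^2/(2g).
V^2 = 2.27^2 = 5.1529.
V^2/(2g) = 5.1529 / 19.62 = 0.2626 m.
h_m = 5.1 * 0.2626 = 1.3394 m.

1.3394
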